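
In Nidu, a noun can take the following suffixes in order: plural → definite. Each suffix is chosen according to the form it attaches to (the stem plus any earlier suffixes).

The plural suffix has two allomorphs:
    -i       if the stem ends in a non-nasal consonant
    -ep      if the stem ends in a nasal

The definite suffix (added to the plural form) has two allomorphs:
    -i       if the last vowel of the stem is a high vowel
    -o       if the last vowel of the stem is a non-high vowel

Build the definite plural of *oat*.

*oat*: final consonant = /t/, non-nasal → -i → *oati*.
The plural form *oati*: last vowel = /i/, a high vowel → -i → *oatii*.

oatii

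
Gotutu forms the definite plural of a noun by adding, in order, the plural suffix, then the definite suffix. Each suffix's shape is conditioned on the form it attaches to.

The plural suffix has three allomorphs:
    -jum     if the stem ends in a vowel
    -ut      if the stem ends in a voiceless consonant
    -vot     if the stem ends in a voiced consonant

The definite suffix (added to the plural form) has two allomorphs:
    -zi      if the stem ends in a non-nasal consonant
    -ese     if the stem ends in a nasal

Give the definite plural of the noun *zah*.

zahutzi

The final sound of *zah* is /h/, which is a voiceless consonant, so the plural suffix is -ut, giving *zahut*.
Since the final consonant of the plural form *zahut* is /t/ (non-nasal), it takes -zi, giving *zahutzi*.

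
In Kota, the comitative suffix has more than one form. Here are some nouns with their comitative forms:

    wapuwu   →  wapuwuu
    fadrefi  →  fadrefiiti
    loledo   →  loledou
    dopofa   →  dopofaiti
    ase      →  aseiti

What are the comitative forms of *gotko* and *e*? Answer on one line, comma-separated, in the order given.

Looking at the last vowel of each stem: -u when the last vowel of the stem is a rounded vowel (*wapuwu*, *loledo*); -iti when the last vowel of the stem is an unrounded vowel (*fadrefi*, *dopofa*, *ase*).
*gotko*: last vowel = /o/, a rounded vowel → -u → *gotkou*.
The last vowel of *e* is /e/, which is an unrounded vowel, so the suffix is -iti, giving *eiti*.

gotkou, eiti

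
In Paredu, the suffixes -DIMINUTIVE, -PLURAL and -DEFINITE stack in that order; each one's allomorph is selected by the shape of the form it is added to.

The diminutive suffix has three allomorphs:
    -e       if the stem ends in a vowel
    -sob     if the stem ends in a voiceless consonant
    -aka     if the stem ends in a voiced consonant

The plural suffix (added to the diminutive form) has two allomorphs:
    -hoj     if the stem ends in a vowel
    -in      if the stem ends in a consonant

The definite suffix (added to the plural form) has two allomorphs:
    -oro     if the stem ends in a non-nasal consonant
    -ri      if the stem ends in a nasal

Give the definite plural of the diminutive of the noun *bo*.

Since the final sound of *bo* is /o/ (a vowel), it takes -e, giving *boe*.
Since the final sound of the diminutive form *boe* is /e/ (a vowel), it takes -hoj, giving *boehoj*.
Since the final consonant of the plural form *boehoj* is /j/ (non-nasal), it takes -oro, giving *boehojoro*.

boehojoro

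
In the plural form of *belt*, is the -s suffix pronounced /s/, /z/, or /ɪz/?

/s/

The stem *belt* ends in a voiceless non-sibilant consonant.
The plural suffix surfaces as /ɪz/ after sibilants, /s/ after other voiceless consonants, and /z/ after other voiced sounds.
So the plural -s on *belt* is pronounced /s/.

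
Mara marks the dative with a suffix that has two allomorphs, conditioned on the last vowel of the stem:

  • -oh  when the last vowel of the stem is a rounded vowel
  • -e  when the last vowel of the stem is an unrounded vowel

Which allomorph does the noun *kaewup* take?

*kaewup* — last vowel /u/ (a rounded vowel) → -oh.

-oh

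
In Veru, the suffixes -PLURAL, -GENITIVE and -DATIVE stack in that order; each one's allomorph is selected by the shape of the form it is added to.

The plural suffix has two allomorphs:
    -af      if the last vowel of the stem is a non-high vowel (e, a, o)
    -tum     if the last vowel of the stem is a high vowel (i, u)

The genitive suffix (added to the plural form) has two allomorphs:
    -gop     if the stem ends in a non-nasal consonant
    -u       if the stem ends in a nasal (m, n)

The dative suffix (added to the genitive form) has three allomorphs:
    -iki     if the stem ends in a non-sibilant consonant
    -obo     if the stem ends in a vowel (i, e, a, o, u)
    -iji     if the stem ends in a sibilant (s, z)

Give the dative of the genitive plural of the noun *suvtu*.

*suvtu*: last vowel = /u/, a high vowel → -tum → *suvtutum*.
The final consonant of the plural form *suvtutum* is /m/, which is a nasal, so the genitive suffix is -u, giving *suvtutumu*.
Since the final sound of the genitive form *suvtutumu* is /u/ (a vowel), it takes -obo, giving *suvtutumuobo*.

suvtutumuobo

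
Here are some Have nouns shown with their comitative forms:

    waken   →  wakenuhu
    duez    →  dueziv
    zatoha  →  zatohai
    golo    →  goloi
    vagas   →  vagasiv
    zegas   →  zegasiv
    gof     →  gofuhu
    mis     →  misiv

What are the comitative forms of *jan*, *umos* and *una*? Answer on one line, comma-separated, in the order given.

Looking at the final sound of each stem: -iv when the stem ends in a sibilant (*duez*, *vagas*, *zegas*, *mis*); -uhu when the stem ends in a non-sibilant consonant (*waken*, *gof*); -i when the stem ends in a vowel (*zatoha*, *golo*).
Since the final sound of *jan* is /n/ (a non-sibilant consonant), it takes -uhu, giving *januhu*.
Since the final sound of *umos* is /s/ (a sibilant), it takes -iv, giving *umosiv*.
Since the final sound of *una* is /a/ (a vowel), it takes -i, giving *unai*.

januhu, umosiv, unai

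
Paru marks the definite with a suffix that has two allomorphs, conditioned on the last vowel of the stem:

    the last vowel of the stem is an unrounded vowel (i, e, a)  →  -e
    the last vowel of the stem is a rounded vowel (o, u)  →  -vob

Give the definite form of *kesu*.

Since the last vowel of *kesu* is /u/ (a rounded vowel), it takes -vob, giving *kesuvob*.

kesuvob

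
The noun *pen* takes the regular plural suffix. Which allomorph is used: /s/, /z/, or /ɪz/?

/z/

The stem *pen* ends in a voiced non-sibilant sound.
The plural suffix surfaces as /ɪz/ after sibilants, /s/ after other voiceless consonants, and /z/ after other voiced sounds.
So the plural -s on *pen* is pronounced /z/.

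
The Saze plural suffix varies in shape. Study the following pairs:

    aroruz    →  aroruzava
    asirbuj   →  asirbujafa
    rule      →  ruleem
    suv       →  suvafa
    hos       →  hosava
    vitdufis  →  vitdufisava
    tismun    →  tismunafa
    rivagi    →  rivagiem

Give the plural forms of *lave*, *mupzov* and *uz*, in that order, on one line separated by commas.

Looking at the final sound of each stem: -ava when the stem ends in a sibilant (*aroruz*, *hos*, *vitdufis*); -afa when the stem ends in a non-sibilant consonant (*asirbuj*, *suv*, *tismun*); -em when the stem ends in a vowel (*rule*, *rivagi*).
The final sound of *lave* is /e/, which is a vowel, so the suffix is -em, giving *laveem*.
Since the final sound of *mupzov* is /v/ (a non-sibilant consonant), it takes -afa, giving *mupzovafa*.
The final sound of *uz* is /z/, which is a sibilant, so the suffix is -ava, giving *uzava*.

laveem, mupzovafa, uzava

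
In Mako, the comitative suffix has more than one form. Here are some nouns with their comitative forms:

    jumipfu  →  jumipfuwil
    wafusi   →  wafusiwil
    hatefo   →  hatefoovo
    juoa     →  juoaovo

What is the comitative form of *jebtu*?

jebtuwil

The suffix is conditioned by the last vowel: -wil when the last vowel of the stem is a high vowel (*jumipfu*, *wafusi*); -ovo when the last vowel of the stem is a non-high vowel (*hatefo*, *juoa*).
*jebtu*: last vowel = /u/, a high vowel → -wil → *jebtuwil*.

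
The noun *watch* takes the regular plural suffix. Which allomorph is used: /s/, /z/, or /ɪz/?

The stem *watch* ends in a sibilant (/s, z, ʃ, ʒ, tʃ, dʒ/).
The plural suffix surfaces as /ɪz/ after sibilants, /s/ after other voiceless consonants, and /z/ after other voiced sounds.
So the plural -s on *watch* is pronounced /ɪz/.

/ɪz/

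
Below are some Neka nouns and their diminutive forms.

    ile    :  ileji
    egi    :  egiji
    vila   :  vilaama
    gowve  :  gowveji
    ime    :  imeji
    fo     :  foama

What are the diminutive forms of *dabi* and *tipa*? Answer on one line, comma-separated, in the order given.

The suffix is conditioned by the last vowel: -ji when the last vowel of the stem is a front vowel (*ile*, *egi*, *gowve*, *ime*); -ama when the last vowel of the stem is a back vowel (*vila*, *fo*).
*dabi*: last vowel = /i/, a front vowel → -ji → *dabiji*.
*tipa*: last vowel = /a/, a back vowel → -ama → *tipaama*.

dabiji, tipaama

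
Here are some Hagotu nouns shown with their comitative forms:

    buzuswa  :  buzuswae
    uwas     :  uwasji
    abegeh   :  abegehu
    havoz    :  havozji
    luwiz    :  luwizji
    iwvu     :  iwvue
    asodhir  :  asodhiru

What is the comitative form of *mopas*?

mopasji

The suffix is conditioned by the final sound: -ji when the stem ends in a sibilant (*uwas*, *havoz*, *luwiz*); -u when the stem ends in a non-sibilant consonant (*abegeh*, *asodhir*); -e when the stem ends in a vowel (*buzuswa*, *iwvu*).
*mopas* — final sound /s/ (a sibilant) → -ji → *mopasji*.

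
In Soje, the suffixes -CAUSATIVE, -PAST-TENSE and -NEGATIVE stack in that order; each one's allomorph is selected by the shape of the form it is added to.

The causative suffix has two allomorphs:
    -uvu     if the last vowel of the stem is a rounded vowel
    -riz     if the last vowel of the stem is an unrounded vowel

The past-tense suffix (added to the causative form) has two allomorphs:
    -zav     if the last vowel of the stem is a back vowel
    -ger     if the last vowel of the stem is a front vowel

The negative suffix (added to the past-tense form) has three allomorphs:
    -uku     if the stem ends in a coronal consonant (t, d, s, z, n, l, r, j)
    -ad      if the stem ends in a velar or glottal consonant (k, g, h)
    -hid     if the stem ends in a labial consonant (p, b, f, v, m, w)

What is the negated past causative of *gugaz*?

gugazrizgeruku

Since the last vowel of *gugaz* is /a/ (an unrounded vowel), it takes -riz, giving *gugazriz*.
The causative form *gugazriz*: last vowel = /i/, a front vowel → -ger → *gugazrizger*.
Since the final consonant of the past-tense form *gugazrizger* is /r/ (coronal), it takes -uku, giving *gugazrizgeruku*.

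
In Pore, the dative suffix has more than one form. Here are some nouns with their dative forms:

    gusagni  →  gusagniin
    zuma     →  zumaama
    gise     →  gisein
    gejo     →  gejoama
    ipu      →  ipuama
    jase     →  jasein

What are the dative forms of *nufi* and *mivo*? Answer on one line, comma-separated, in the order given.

The suffix is conditioned by the last vowel: -in when the last vowel of the stem is a front vowel (*gusagni*, *gise*, *jase*); -ama when the last vowel of the stem is a back vowel (*zuma*, *gejo*, *ipu*).
The last vowel of *nufi* is /i/, which is a front vowel, so the suffix is -in, giving *nufiin*.
*mivo* — last vowel /o/ (a back vowel) → -ama → *mivoama*.

nufiin, mivoama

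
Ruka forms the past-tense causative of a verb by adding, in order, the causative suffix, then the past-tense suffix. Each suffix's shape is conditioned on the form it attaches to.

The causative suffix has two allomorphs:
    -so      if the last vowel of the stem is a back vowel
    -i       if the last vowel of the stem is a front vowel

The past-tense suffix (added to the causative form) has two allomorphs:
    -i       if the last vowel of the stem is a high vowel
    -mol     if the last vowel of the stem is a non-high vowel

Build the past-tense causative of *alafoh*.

alafohsomol

Since the last vowel of *alafoh* is /o/ (a back vowel), it takes -so, giving *alafohso*.
The causative form *alafohso* — last vowel /o/ (a non-high vowel) → -mol → *alafohsomol*.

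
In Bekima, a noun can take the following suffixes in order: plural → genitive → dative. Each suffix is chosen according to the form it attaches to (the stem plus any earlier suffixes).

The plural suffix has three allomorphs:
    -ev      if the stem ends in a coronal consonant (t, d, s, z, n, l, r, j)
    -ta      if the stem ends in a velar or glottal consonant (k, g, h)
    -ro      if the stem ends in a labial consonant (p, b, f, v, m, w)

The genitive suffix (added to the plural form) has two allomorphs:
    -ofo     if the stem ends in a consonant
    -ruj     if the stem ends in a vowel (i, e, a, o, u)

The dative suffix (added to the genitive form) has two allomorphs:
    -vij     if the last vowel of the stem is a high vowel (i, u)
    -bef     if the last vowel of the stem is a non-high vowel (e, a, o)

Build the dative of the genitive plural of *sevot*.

sevotevofobef

*sevot* — final consonant /t/ (coronal) → -ev → *sevotev*.
Since the final sound of the plural form *sevotev* is /v/ (a consonant), it takes -ofo, giving *sevotevofo*.
The genitive form *sevotevofo*: last vowel = /o/, a non-high vowel → -bef → *sevotevofobef*.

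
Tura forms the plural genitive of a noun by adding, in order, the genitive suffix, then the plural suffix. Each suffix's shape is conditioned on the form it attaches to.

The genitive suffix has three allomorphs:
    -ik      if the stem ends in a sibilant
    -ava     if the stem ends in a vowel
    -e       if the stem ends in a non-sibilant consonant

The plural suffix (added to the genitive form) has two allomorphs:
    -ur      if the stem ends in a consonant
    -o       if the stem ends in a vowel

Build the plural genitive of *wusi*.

wusiavao

The final sound of *wusi* is /i/, which is a vowel, so the genitive suffix is -ava, giving *wusiava*.
Since the final sound of the genitive form *wusiava* is /a/ (a vowel), it takes -o, giving *wusiavao*.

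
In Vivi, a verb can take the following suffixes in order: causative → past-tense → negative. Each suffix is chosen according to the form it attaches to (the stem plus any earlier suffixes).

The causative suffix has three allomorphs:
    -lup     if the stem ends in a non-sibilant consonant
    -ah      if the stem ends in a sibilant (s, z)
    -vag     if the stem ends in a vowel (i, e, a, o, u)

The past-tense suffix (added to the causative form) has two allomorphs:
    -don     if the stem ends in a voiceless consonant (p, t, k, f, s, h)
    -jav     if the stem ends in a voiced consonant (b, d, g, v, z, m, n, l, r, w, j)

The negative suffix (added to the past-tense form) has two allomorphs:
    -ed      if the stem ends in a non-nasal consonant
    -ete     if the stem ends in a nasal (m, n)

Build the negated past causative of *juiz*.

juizahdonete

*juiz*: final sound = /z/, a sibilant → -ah → *juizah*.
The causative form *juizah*: final consonant = /h/, voiceless → -don → *juizahdon*.
The past-tense form *juizahdon*: final consonant = /n/, a nasal → -ete → *juizahdonete*.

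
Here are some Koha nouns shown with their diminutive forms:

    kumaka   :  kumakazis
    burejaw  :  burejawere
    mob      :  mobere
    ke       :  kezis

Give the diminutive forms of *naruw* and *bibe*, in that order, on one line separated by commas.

The alternation tracks the final sound of the stem — -ere when the stem ends in a consonant (*burejaw*, *mob*); -zis when the stem ends in a vowel (*kumaka*, *ke*).
The final sound of *naruw* is /w/, which is a consonant, so the suffix is -ere, giving *naruwere*.
*bibe* — final sound /e/ (a vowel) → -zis → *bibezis*.

naruwere, bibezis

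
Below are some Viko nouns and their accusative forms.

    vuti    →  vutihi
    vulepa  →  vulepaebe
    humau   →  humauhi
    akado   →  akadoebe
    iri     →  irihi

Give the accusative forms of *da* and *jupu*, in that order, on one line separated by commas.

daebe, jupuhi

Looking at the last vowel of each stem: -hi when the last vowel of the stem is a high vowel (*vuti*, *humau*, *iri*); -ebe when the last vowel of the stem is a non-high vowel (*vulepa*, *akado*).
Since the last vowel of *da* is /a/ (a non-high vowel), it takes -ebe, giving *daebe*.
The last vowel of *jupu* is /u/, which is a high vowel, so the suffix is -hi, giving *jupuhi*.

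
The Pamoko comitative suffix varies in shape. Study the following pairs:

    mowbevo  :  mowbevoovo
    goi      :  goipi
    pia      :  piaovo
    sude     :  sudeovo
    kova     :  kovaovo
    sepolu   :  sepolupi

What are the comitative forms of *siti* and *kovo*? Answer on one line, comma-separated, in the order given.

sitipi, kovoovo

The alternation tracks the last vowel of the stem — -pi when the last vowel of the stem is a high vowel (*goi*, *sepolu*); -ovo when the last vowel of the stem is a non-high vowel (*mowbevo*, *pia*, *sude*, *kova*).
*siti*: last vowel = /i/, a high vowel → -pi → *sitipi*.
The last vowel of *kovo* is /o/, which is a non-high vowel, so the suffix is -ovo, giving *kovoovo*.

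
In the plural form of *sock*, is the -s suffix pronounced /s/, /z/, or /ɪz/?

The stem *sock* ends in a voiceless non-sibilant consonant.
The plural suffix surfaces as /ɪz/ after sibilants, /s/ after other voiceless consonants, and /z/ after other voiced sounds.
So the plural -s on *sock* is pronounced /s/.

/s/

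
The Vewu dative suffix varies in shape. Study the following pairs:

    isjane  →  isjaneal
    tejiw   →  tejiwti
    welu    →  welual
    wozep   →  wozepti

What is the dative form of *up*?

Looking at the final sound of each stem: -ti when the stem ends in a consonant (*tejiw*, *wozep*); -al when the stem ends in a vowel (*isjane*, *welu*).
The final sound of *up* is /p/, which is a consonant, so the suffix is -ti, giving *upti*.

upti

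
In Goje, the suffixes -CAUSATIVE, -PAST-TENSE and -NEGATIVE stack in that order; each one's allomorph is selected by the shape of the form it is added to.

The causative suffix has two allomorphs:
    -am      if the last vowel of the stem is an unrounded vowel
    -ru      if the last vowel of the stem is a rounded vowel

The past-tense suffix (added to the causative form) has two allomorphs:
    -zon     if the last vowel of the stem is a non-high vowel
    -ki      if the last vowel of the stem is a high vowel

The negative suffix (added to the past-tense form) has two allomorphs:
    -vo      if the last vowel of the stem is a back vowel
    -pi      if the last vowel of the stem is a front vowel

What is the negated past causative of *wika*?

*wika* — last vowel /a/ (an unrounded vowel) → -am → *wikaam*.
The causative form *wikaam*: last vowel = /a/, a non-high vowel → -zon → *wikaamzon*.
The past-tense form *wikaamzon* — last vowel /o/ (a back vowel) → -vo → *wikaamzonvo*.

wikaamzonvo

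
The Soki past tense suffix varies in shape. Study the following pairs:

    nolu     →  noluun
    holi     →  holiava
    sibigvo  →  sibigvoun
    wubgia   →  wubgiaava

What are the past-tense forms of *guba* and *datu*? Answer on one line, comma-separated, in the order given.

gubaava, datuun

Looking at the last vowel of each stem: -un when the last vowel of the stem is a rounded vowel (*nolu*, *sibigvo*); -ava when the last vowel of the stem is an unrounded vowel (*holi*, *wubgia*).
*guba* — last vowel /a/ (an unrounded vowel) → -ava → *gubaava*.
Since the last vowel of *datu* is /u/ (a rounded vowel), it takes -un, giving *datuun*.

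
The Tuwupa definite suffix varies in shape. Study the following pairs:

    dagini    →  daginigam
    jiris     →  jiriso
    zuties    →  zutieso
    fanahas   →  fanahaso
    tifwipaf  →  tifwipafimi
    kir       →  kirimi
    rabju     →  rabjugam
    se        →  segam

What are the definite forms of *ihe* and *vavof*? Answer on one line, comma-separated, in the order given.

ihegam, vavofimi

The pattern is sibilance of the final sound: -o when the stem ends in a sibilant (*jiris*, *zuties*, *fanahas*); -imi when the stem ends in a non-sibilant consonant (*tifwipaf*, *kir*); -gam when the stem ends in a vowel (*dagini*, *rabju*, *se*).
*ihe*: final sound = /e/, a vowel → -gam → *ihegam*.
The final sound of *vavof* is /f/, which is a non-sibilant consonant, so the suffix is -imi, giving *vavofimi*.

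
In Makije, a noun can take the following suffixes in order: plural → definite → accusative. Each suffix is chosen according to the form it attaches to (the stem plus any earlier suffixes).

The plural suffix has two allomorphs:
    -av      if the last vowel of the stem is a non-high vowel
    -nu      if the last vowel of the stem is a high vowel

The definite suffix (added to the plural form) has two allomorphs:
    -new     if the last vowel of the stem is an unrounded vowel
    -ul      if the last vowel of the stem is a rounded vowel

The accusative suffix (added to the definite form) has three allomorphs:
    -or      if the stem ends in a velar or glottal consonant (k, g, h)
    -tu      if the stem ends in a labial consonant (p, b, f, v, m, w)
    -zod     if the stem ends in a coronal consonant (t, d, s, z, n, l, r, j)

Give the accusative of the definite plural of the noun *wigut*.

*wigut* — last vowel /u/ (a high vowel) → -nu → *wigutnu*.
Since the last vowel of the plural form *wigutnu* is /u/ (a rounded vowel), it takes -ul, giving *wigutnuul*.
The final consonant of the definite form *wigutnuul* is /l/, which is coronal, so the accusative suffix is -zod, giving *wigutnuulzod*.

wigutnuulzod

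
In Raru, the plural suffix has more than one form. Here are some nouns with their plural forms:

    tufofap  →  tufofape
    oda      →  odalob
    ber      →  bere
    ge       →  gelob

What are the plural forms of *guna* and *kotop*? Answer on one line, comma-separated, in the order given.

gunalob, kotope

The pattern is consonant vs. vowel: -e when the stem ends in a consonant (*tufofap*, *ber*); -lob when the stem ends in a vowel (*oda*, *ge*).
Since the final sound of *guna* is /a/ (a vowel), it takes -lob, giving *gunalob*.
The final sound of *kotop* is /p/, which is a consonant, so the suffix is -e, giving *kotope*.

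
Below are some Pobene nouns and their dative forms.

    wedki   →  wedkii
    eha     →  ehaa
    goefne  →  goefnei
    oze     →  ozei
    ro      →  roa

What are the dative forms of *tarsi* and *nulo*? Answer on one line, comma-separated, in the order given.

The suffix is conditioned by the last vowel: -i when the last vowel of the stem is a front vowel (*wedki*, *goefne*, *oze*); -a when the last vowel of the stem is a back vowel (*eha*, *ro*).
Since the last vowel of *tarsi* is /i/ (a front vowel), it takes -i, giving *tarsii*.
*nulo* — last vowel /o/ (a back vowel) → -a → *nuloa*.

tarsii, nuloa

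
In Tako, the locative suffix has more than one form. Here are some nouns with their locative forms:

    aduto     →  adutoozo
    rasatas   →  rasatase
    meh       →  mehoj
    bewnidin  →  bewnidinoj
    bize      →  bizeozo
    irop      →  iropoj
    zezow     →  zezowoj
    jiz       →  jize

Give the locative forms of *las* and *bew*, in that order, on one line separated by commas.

lase, bewoj

Looking at the final sound of each stem: -e when the stem ends in a sibilant (*rasatas*, *jiz*); -oj when the stem ends in a non-sibilant consonant (*meh*, *bewnidin*, *irop*, *zezow*); -ozo when the stem ends in a vowel (*aduto*, *bize*).
*las* — final sound /s/ (a sibilant) → -e → *lase*.
*bew* — final sound /w/ (a non-sibilant consonant) → -oj → *bewoj*.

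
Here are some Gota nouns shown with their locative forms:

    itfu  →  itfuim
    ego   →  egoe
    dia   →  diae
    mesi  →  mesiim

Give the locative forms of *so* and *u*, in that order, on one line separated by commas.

soe, uim

Looking at the last vowel of each stem: -im when the last vowel of the stem is a high vowel (*itfu*, *mesi*); -e when the last vowel of the stem is a non-high vowel (*ego*, *dia*).
*so* — last vowel /o/ (a non-high vowel) → -e → *soe*.
*u*: last vowel = /u/, a high vowel → -im → *uim*.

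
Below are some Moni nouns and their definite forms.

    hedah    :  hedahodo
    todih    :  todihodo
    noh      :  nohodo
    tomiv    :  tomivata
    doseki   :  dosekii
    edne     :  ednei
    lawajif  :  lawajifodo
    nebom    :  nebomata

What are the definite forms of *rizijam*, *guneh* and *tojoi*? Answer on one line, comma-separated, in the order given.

rizijamata, gunehodo, tojoii

The suffix is conditioned by the final sound: -odo when the stem ends in a voiceless consonant (*hedah*, *todih*, *noh*, *lawajif*); -ata when the stem ends in a voiced consonant (*tomiv*, *nebom*); -i when the stem ends in a vowel (*doseki*, *edne*).
Since the final sound of *rizijam* is /m/ (a voiced consonant), it takes -ata, giving *rizijamata*.
*guneh*: final sound = /h/, a voiceless consonant → -odo → *gunehodo*.
The final sound of *tojoi* is /i/, which is a vowel, so the suffix is -i, giving *tojoii*.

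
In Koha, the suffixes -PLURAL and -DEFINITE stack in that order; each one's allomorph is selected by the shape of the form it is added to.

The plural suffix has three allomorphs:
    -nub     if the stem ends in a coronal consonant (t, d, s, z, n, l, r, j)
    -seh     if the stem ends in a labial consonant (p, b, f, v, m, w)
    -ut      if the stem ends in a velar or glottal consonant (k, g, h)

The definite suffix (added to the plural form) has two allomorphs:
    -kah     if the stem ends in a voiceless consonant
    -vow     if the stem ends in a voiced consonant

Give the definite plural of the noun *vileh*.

Since the final consonant of *vileh* is /h/ (velar/glottal), it takes -ut, giving *vilehut*.
Since the final consonant of the plural form *vilehut* is /t/ (voiceless), it takes -kah, giving *vilehutkah*.

vilehutkah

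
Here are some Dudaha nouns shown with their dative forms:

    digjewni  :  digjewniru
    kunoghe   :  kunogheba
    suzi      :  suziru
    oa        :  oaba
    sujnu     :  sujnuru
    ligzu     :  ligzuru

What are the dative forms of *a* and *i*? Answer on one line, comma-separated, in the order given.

Looking at the last vowel of each stem: -ru when the last vowel of the stem is a high vowel (*digjewni*, *suzi*, *sujnu*, *ligzu*); -ba when the last vowel of the stem is a non-high vowel (*kunoghe*, *oa*).
The last vowel of *a* is /a/, which is a non-high vowel, so the suffix is -ba, giving *aba*.
The last vowel of *i* is /i/, which is a high vowel, so the suffix is -ru, giving *iru*.

aba, iru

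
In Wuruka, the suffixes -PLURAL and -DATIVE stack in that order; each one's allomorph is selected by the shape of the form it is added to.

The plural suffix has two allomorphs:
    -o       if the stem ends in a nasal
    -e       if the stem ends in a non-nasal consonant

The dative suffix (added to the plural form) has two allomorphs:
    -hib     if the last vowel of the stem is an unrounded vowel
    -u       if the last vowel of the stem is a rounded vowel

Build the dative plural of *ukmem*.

Since the final consonant of *ukmem* is /m/ (a nasal), it takes -o, giving *ukmemo*.
The plural form *ukmemo* — last vowel /o/ (a rounded vowel) → -u → *ukmemou*.

ukmemou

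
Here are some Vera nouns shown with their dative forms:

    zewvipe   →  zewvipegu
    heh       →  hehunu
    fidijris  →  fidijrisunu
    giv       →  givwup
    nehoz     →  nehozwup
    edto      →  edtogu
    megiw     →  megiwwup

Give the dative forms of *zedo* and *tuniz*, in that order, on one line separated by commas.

Looking at the final sound of each stem: -unu when the stem ends in a voiceless consonant (*heh*, *fidijris*); -wup when the stem ends in a voiced consonant (*giv*, *nehoz*, *megiw*); -gu when the stem ends in a vowel (*zewvipe*, *edto*).
*zedo* — final sound /o/ (a vowel) → -gu → *zedogu*.
The final sound of *tuniz* is /z/, which is a voiced consonant, so the suffix is -wup, giving *tunizwup*.

zedogu, tunizwup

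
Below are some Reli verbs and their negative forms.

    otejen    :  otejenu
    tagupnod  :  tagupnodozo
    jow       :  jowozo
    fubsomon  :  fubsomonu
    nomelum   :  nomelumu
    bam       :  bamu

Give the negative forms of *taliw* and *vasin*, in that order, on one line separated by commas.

taliwozo, vasinu

Looking at the final consonant of each stem: -u when the stem ends in a nasal (*otejen*, *fubsomon*, *nomelum*, *bam*); -ozo when the stem ends in a non-nasal consonant (*tagupnod*, *jow*).
*taliw* — final consonant /w/ (non-nasal) → -ozo → *taliwozo*.
*vasin*: final consonant = /n/, a nasal → -u → *vasinu*.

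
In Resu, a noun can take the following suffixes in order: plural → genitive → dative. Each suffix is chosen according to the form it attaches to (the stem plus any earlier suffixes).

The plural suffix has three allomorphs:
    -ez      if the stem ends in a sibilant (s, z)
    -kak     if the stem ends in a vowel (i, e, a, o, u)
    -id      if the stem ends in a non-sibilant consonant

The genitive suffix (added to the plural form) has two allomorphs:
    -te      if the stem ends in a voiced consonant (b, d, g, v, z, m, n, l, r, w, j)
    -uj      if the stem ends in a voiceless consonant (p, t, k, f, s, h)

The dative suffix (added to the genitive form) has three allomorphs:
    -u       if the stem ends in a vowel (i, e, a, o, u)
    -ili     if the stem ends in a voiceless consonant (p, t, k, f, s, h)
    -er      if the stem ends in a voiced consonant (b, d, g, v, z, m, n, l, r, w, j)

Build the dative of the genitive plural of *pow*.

powidteu

*pow* — final sound /w/ (a non-sibilant consonant) → -id → *powid*.
The plural form *powid* — final consonant /d/ (voiced) → -te → *powidte*.
The genitive form *powidte* — final sound /e/ (a vowel) → -u → *powidteu*.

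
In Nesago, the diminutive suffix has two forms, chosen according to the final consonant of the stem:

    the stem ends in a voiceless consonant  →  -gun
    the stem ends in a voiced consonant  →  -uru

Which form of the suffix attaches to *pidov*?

Since the final consonant of *pidov* is /v/ (voiced), it takes -uru.

-uru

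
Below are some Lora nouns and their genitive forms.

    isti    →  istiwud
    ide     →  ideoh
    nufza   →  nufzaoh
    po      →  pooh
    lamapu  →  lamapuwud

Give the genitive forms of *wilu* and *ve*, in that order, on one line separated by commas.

wiluwud, veoh

Looking at the last vowel of each stem: -wud when the last vowel of the stem is a high vowel (*isti*, *lamapu*); -oh when the last vowel of the stem is a non-high vowel (*ide*, *nufza*, *po*).
The last vowel of *wilu* is /u/, which is a high vowel, so the suffix is -wud, giving *wiluwud*.
The last vowel of *ve* is /e/, which is a non-high vowel, so the suffix is -oh, giving *veoh*.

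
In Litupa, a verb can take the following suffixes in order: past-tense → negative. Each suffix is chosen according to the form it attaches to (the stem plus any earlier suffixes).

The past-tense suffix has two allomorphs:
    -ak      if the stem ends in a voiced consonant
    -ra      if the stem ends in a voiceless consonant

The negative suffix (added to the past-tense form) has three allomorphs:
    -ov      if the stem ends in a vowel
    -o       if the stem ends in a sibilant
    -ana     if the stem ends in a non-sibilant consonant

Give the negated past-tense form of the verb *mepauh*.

mepauhraov

*mepauh* — final consonant /h/ (voiceless) → -ra → *mepauhra*.
Since the final sound of the past-tense form *mepauhra* is /a/ (a vowel), it takes -ov, giving *mepauhraov*.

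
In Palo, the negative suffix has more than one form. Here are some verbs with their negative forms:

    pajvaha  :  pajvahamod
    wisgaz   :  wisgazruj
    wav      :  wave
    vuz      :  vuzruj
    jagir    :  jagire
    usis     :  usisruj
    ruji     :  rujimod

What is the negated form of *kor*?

kore

Looking at the final sound of each stem: -ruj when the stem ends in a sibilant (*wisgaz*, *vuz*, *usis*); -e when the stem ends in a non-sibilant consonant (*wav*, *jagir*); -mod when the stem ends in a vowel (*pajvaha*, *ruji*).
*kor* — final sound /r/ (a non-sibilant consonant) → -e → *kore*.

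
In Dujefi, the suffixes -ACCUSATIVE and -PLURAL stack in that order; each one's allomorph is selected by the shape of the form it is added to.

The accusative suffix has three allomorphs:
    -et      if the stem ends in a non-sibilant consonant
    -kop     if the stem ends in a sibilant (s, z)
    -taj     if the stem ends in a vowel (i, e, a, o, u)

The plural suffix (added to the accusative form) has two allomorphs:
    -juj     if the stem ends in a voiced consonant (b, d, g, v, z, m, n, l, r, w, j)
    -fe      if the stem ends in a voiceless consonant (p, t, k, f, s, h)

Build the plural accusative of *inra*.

inratajjuj

*inra* — final sound /a/ (a vowel) → -taj → *inrataj*.
The accusative form *inrataj*: final consonant = /j/, voiced → -juj → *inratajjuj*.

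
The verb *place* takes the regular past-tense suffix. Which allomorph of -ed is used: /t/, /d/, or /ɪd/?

The stem *place* ends in a voiceless consonant other than /t/.
The -ed suffix is realized as /ɪd/ after /t, d/; as /t/ after other voiceless consonants; and as /d/ after other voiced sounds.
So -ed on *place* is pronounced /t/.

/t/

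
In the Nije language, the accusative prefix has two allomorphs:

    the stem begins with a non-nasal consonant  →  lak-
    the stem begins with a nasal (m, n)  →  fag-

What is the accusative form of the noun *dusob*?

*dusob* — first consonant /d/ (non-nasal) → lak- → *lakdusob*.

lakdusob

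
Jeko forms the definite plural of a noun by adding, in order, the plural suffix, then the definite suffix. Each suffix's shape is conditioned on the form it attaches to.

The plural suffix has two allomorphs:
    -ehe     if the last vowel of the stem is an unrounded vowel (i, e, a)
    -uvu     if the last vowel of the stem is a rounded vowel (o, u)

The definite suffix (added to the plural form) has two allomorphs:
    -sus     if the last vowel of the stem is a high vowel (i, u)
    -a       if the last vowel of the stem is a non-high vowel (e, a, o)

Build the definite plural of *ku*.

kuuvusus

*ku*: last vowel = /u/, a rounded vowel → -uvu → *kuuvu*.
The plural form *kuuvu*: last vowel = /u/, a high vowel → -sus → *kuuvusus*.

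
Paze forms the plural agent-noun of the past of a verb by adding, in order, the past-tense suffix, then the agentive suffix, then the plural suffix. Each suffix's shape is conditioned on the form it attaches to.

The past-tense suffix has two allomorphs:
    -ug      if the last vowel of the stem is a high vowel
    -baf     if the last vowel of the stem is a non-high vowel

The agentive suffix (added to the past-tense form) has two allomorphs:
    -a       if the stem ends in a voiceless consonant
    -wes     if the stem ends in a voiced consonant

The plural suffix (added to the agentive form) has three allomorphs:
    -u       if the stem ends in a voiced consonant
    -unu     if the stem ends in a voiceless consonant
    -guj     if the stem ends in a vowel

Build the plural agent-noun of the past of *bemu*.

*bemu* — last vowel /u/ (a high vowel) → -ug → *bemuug*.
The final consonant of the past-tense form *bemuug* is /g/, which is voiced, so the agentive suffix is -wes, giving *bemuugwes*.
The final sound of the agentive form *bemuugwes* is /s/, which is a voiceless consonant, so the plural suffix is -unu, giving *bemuugwesunu*.

bemuugwesunu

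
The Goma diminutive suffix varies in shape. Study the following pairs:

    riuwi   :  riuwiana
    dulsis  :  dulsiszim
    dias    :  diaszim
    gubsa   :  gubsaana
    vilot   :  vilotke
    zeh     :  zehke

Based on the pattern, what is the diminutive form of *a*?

aana

Looking at the final sound of each stem: -zim when the stem ends in a sibilant (*dulsis*, *dias*); -ke when the stem ends in a non-sibilant consonant (*vilot*, *zeh*); -ana when the stem ends in a vowel (*riuwi*, *gubsa*).
*a*: final sound = /a/, a vowel → -ana → *aana*.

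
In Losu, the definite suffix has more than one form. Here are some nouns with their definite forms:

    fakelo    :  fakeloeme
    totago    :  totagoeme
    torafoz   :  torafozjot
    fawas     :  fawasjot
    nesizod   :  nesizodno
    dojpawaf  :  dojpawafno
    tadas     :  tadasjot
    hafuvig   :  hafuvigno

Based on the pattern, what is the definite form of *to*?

The suffix is conditioned by the final sound: -jot when the stem ends in a sibilant (*torafoz*, *fawas*, *tadas*); -no when the stem ends in a non-sibilant consonant (*nesizod*, *dojpawaf*, *hafuvig*); -eme when the stem ends in a vowel (*fakelo*, *totago*).
The final sound of *to* is /o/, which is a vowel, so the suffix is -eme, giving *toeme*.

toeme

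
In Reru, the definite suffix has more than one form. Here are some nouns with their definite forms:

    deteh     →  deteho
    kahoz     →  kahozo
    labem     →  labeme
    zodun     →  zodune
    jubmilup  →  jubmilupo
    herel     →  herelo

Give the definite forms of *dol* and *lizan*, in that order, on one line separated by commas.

The pattern is nasality of the final consonant: -e when the stem ends in a nasal (*labem*, *zodun*); -o when the stem ends in a non-nasal consonant (*deteh*, *kahoz*, *jubmilup*, *herel*).
*dol*: final consonant = /l/, non-nasal → -o → *dolo*.
*lizan*: final consonant = /n/, a nasal → -e → *lizane*.

dolo, lizane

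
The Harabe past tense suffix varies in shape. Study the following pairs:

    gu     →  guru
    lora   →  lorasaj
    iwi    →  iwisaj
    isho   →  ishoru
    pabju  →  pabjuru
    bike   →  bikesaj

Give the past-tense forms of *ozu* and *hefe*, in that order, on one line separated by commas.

The alternation tracks the last vowel of the stem — -ru when the last vowel of the stem is a rounded vowel (*gu*, *isho*, *pabju*); -saj when the last vowel of the stem is an unrounded vowel (*lora*, *iwi*, *bike*).
The last vowel of *ozu* is /u/, which is a rounded vowel, so the suffix is -ru, giving *ozuru*.
The last vowel of *hefe* is /e/, which is an unrounded vowel, so the suffix is -saj, giving *hefesaj*.

ozuru, hefesaj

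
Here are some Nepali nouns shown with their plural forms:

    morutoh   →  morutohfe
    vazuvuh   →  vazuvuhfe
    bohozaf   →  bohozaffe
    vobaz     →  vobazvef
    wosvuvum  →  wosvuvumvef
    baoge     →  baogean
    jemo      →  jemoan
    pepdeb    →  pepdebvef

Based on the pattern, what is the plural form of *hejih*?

hejihfe

The suffix is conditioned by the final sound: -fe when the stem ends in a voiceless consonant (*morutoh*, *vazuvuh*, *bohozaf*); -vef when the stem ends in a voiced consonant (*vobaz*, *wosvuvum*, *pepdeb*); -an when the stem ends in a vowel (*baoge*, *jemo*).
Since the final sound of *hejih* is /h/ (a voiceless consonant), it takes -fe, giving *hejihfe*.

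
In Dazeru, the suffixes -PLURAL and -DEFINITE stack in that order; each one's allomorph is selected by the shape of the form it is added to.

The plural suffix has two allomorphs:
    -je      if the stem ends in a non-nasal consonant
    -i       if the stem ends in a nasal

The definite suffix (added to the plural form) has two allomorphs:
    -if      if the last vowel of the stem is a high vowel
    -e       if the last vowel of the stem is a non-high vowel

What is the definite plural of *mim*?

mimiif

*mim*: final consonant = /m/, a nasal → -i → *mimi*.
The last vowel of the plural form *mimi* is /i/, which is a high vowel, so the definite suffix is -if, giving *mimiif*.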